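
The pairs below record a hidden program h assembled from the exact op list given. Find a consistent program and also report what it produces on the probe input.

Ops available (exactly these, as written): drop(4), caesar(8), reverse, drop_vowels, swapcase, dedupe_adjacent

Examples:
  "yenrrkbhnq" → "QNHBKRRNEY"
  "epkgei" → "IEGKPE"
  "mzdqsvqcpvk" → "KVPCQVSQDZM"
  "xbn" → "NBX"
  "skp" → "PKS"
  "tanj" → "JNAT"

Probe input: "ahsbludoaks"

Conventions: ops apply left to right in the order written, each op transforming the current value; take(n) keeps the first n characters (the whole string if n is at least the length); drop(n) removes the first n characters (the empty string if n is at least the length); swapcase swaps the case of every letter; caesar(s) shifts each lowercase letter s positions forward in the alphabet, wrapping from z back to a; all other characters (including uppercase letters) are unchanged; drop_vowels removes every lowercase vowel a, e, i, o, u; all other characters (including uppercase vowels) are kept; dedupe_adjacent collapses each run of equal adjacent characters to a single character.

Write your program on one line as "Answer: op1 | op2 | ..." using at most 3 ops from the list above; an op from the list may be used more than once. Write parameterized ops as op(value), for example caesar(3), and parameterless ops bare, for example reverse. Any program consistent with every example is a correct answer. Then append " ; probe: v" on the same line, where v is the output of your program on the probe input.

swapcase | reverse ; probe: "SKAODULBSHA"

Check, running the answer program on each example:
  "yenrrkbhnq" -> "YENRRKBHNQ" -> "QNHBKRRNEY"
  "epkgei" -> "EPKGEI" -> "IEGKPE"
  "mzdqsvqcpvk" -> "MZDQSVQCPVK" -> "KVPCQVSQDZM"
  "xbn" -> "XBN" -> "NBX"
  "skp" -> "SKP" -> "PKS"
  "tanj" -> "TANJ" -> "JNAT"
  probe: "ahsbludoaks" -> "AHSBLUDOAKS" -> "SKAODULBSHA"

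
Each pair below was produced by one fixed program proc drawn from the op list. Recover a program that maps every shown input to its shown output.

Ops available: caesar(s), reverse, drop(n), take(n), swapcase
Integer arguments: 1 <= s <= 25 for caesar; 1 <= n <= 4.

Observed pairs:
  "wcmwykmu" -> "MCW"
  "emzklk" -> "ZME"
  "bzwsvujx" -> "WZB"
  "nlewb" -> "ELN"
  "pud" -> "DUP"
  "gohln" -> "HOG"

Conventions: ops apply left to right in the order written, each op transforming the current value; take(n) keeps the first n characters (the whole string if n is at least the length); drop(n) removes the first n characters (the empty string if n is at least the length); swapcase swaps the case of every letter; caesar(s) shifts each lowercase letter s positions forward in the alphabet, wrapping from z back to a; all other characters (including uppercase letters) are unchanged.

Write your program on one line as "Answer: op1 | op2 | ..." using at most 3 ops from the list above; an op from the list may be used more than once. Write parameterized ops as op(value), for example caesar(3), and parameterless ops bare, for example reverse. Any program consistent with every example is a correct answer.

take(3) | reverse | swapcase

Check, running the answer program on each example:
  "wcmwykmu" -> "wcm" -> "mcw" -> "MCW"
  "emzklk" -> "emz" -> "zme" -> "ZME"
  "bzwsvujx" -> "bzw" -> "wzb" -> "WZB"
  "nlewb" -> "nle" -> "eln" -> "ELN"
  "pud" -> "pud" -> "dup" -> "DUP"
  "gohln" -> "goh" -> "hog" -> "HOG"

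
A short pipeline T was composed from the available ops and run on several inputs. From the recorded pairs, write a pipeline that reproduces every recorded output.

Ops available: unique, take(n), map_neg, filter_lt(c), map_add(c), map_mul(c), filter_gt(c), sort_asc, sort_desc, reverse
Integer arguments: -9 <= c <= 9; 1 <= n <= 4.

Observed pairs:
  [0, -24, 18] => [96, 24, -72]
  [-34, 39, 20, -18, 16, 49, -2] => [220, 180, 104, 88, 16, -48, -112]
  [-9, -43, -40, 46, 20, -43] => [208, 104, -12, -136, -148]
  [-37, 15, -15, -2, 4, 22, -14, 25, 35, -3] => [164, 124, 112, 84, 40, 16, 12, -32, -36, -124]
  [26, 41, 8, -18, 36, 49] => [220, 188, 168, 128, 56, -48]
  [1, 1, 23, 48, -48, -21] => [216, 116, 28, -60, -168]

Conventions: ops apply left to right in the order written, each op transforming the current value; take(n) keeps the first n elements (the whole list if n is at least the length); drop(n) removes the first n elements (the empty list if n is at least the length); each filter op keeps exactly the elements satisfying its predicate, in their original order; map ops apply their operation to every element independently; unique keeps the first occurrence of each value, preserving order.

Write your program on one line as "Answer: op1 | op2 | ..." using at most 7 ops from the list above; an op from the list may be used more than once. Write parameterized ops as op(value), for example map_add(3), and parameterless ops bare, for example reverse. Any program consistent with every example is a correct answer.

unique | sort_asc | map_add(6) | map_mul(-4) | map_neg | reverse

Check, running the answer program on each example:
  [0, -24, 18] -> [0, -24, 18] -> [-24, 0, 18] -> [-18, 6, 24] -> [72, -24, -96] -> [-72, 24, 96] -> [96, 24, -72]
  [-34, 39, 20, -18, 16, 49, -2] -> [-34, 39, 20, -18, 16, 49, -2] -> [-34, -18, -2, 16, 20, 39, 49] -> [-28, -12, 4, 22, 26, 45, 55] -> [112, 48, -16, -88, -104, -180, -220] -> [-112, -48, 16, 88, 104, 180, 220] -> [220, 180, 104, 88, 16, -48, -112]
  [-9, -43, -40, 46, 20, -43] -> [-9, -43, -40, 46, 20] -> [-43, -40, -9, 20, 46] -> [-37, -34, -3, 26, 52] -> [148, 136, 12, -104, -208] -> [-148, -136, -12, 104, 208] -> [208, 104, -12, -136, -148]
  [-37, 15, -15, -2, 4, 22, -14, 25, 35, -3] -> [-37, 15, -15, -2, 4, 22, -14, 25, 35, -3] -> [-37, -15, -14, -3, -2, 4, 15, 22, 25, 35] -> [-31, -9, -8, 3, 4, 10, 21, 28, 31, 41] -> [124, 36, 32, -12, -16, -40, -84, -112, -124, -164] -> [-124, -36, -32, 12, 16, 40, 84, 112, 124, 164] -> [164, 124, 112, 84, 40, 16, 12, -32, -36, -124]
  [26, 41, 8, -18, 36, 49] -> [26, 41, 8, -18, 36, 49] -> [-18, 8, 26, 36, 41, 49] -> [-12, 14, 32, 42, 47, 55] -> [48, -56, -128, -168, -188, -220] -> [-48, 56, 128, 168, 188, 220] -> [220, 188, 168, 128, 56, -48]
  [1, 1, 23, 48, -48, -21] -> [1, 23, 48, -48, -21] -> [-48, -21, 1, 23, 48] -> [-42, -15, 7, 29, 54] -> [168, 60, -28, -116, -216] -> [-168, -60, 28, 116, 216] -> [216, 116, 28, -60, -168]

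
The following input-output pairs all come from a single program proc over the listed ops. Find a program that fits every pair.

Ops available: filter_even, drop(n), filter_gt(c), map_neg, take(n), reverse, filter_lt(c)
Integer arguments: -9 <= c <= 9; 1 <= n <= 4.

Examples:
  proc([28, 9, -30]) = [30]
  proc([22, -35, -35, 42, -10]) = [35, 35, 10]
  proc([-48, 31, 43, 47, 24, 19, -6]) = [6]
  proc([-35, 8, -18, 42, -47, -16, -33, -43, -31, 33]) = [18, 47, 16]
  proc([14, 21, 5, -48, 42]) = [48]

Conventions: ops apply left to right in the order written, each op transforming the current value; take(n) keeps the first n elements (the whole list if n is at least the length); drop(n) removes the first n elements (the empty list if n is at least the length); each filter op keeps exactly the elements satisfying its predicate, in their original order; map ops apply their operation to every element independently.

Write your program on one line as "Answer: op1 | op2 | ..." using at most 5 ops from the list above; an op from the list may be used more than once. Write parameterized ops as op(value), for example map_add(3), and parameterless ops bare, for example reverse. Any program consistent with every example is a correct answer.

drop(1) | filter_lt(-1) | take(3) | map_neg

Check, running the answer program on each example:
  [28, 9, -30] -> [9, -30] -> [-30] -> [-30] -> [30]
  [22, -35, -35, 42, -10] -> [-35, -35, 42, -10] -> [-35, -35, -10] -> [-35, -35, -10] -> [35, 35, 10]
  [-48, 31, 43, 47, 24, 19, -6] -> [31, 43, 47, 24, 19, -6] -> [-6] -> [-6] -> [6]
  [-35, 8, -18, 42, -47, -16, -33, -43, -31, 33] -> [8, -18, 42, -47, -16, -33, -43, -31, 33] -> [-18, -47, -16, -33, -43, -31] -> [-18, -47, -16] -> [18, 47, 16]
  [14, 21, 5, -48, 42] -> [21, 5, -48, 42] -> [-48] -> [-48] -> [48]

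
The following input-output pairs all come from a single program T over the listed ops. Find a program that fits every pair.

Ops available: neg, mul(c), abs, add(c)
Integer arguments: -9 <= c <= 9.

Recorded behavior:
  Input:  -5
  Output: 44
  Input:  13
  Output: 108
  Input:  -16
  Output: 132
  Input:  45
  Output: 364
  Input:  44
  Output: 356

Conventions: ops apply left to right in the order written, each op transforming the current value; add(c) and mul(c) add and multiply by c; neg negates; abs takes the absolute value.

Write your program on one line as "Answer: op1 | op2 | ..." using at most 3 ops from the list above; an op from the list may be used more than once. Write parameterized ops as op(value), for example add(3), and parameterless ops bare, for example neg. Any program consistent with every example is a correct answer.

mul(-8) | abs | add(4)

Check, running the answer program on each example:
  -5 -> 40 -> 40 -> 44
  13 -> -104 -> 104 -> 108
  -16 -> 128 -> 128 -> 132
  45 -> -360 -> 360 -> 364
  44 -> -352 -> 352 -> 356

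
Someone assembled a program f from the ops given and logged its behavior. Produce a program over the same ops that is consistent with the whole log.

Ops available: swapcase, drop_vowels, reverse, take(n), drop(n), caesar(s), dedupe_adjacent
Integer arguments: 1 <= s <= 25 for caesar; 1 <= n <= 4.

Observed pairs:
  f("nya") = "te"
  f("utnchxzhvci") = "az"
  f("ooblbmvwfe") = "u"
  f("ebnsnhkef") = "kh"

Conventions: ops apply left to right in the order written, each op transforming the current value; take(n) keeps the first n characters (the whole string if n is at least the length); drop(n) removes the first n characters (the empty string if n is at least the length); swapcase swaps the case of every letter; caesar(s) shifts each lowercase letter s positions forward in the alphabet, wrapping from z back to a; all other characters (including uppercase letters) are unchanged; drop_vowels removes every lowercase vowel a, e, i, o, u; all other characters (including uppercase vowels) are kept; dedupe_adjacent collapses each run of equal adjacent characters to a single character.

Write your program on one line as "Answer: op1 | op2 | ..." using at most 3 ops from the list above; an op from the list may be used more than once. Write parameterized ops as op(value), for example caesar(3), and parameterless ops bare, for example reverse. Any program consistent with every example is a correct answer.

take(2) | caesar(6) | dedupe_adjacent

Check, running the answer program on each example:
  "nya" -> "ny" -> "te" -> "te"
  "utnchxzhvci" -> "ut" -> "az" -> "az"
  "ooblbmvwfe" -> "oo" -> "uu" -> "u"
  "ebnsnhkef" -> "eb" -> "kh" -> "kh"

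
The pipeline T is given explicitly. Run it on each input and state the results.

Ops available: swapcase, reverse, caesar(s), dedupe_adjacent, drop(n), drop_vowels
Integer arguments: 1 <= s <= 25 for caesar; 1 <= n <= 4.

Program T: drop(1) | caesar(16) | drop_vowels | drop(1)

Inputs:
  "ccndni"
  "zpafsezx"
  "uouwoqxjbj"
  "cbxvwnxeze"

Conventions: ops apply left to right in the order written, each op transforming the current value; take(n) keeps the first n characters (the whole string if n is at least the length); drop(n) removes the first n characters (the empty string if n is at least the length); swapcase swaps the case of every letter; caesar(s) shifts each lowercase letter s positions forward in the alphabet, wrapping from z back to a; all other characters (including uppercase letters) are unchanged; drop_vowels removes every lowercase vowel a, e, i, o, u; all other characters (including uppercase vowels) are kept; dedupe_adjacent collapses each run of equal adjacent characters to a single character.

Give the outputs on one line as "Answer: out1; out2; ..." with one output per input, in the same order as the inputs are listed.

Execution, op by op:
  "ccndni" -> "cndni" -> "sdtdy" -> "sdtdy" -> "dtdy"
  "zpafsezx" -> "pafsezx" -> "fqviupn" -> "fqvpn" -> "qvpn"
  "uouwoqxjbj" -> "ouwoqxjbj" -> "ekmegnzrz" -> "kmgnzrz" -> "mgnzrz"
  "cbxvwnxeze" -> "bxvwnxeze" -> "rnlmdnupu" -> "rnlmdnp" -> "nlmdnp"

"dtdy"; "qvpn"; "mgnzrz"; "nlmdnp"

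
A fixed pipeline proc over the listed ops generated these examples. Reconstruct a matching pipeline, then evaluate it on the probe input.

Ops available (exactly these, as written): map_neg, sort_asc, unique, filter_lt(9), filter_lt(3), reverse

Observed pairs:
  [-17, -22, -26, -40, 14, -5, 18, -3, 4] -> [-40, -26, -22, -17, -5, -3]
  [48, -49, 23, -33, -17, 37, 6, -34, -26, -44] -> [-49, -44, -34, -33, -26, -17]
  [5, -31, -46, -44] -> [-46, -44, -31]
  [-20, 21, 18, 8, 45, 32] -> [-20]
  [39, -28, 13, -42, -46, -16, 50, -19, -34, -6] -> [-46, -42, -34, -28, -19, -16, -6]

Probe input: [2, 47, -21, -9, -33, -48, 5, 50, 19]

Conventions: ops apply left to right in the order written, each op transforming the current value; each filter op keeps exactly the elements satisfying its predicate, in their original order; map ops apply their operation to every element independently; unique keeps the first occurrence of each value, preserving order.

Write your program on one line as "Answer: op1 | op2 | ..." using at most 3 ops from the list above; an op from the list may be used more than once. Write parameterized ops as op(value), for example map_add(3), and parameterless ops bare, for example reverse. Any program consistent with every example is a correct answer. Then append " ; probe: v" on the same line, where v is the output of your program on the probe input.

filter_lt(3) | sort_asc ; probe: [-48, -33, -21, -9, 2]

Check, running the answer program on each example:
  [-17, -22, -26, -40, 14, -5, 18, -3, 4] -> [-17, -22, -26, -40, -5, -3] -> [-40, -26, -22, -17, -5, -3]
  [48, -49, 23, -33, -17, 37, 6, -34, -26, -44] -> [-49, -33, -17, -34, -26, -44] -> [-49, -44, -34, -33, -26, -17]
  [5, -31, -46, -44] -> [-31, -46, -44] -> [-46, -44, -31]
  [-20, 21, 18, 8, 45, 32] -> [-20] -> [-20]
  [39, -28, 13, -42, -46, -16, 50, -19, -34, -6] -> [-28, -42, -46, -16, -19, -34, -6] -> [-46, -42, -34, -28, -19, -16, -6]
  probe: [2, 47, -21, -9, -33, -48, 5, 50, 19] -> [2, -21, -9, -33, -48] -> [-48, -33, -21, -9, 2]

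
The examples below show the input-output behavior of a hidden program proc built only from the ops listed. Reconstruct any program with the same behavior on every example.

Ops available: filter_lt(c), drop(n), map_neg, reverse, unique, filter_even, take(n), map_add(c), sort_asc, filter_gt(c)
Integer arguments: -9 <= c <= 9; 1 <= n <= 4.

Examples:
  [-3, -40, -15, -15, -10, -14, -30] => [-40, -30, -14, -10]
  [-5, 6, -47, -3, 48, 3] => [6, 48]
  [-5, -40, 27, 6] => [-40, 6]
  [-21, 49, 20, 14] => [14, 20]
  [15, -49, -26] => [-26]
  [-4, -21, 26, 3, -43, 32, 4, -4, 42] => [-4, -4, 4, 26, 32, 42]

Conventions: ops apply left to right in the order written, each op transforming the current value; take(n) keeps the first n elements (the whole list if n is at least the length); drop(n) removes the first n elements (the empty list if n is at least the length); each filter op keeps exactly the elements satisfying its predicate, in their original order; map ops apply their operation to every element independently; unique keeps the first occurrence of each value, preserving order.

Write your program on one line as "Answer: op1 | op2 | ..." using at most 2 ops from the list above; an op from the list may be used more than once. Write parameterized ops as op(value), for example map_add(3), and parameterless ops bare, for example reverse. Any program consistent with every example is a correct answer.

sort_asc | filter_even

Check, running the answer program on each example:
  [-3, -40, -15, -15, -10, -14, -30] -> [-40, -30, -15, -15, -14, -10, -3] -> [-40, -30, -14, -10]
  [-5, 6, -47, -3, 48, 3] -> [-47, -5, -3, 3, 6, 48] -> [6, 48]
  [-5, -40, 27, 6] -> [-40, -5, 6, 27] -> [-40, 6]
  [-21, 49, 20, 14] -> [-21, 14, 20, 49] -> [14, 20]
  [15, -49, -26] -> [-49, -26, 15] -> [-26]
  [-4, -21, 26, 3, -43, 32, 4, -4, 42] -> [-43, -21, -4, -4, 3, 4, 26, 32, 42] -> [-4, -4, 4, 26, 32, 42]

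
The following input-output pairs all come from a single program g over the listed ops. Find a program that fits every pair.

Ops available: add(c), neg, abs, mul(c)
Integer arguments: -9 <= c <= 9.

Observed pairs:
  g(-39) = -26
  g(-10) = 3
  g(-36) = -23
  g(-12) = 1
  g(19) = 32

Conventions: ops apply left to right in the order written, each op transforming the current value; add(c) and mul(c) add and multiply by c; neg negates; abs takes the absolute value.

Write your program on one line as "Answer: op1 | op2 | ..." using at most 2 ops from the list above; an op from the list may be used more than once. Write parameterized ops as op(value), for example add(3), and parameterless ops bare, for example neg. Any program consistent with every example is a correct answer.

add(4) | add(9)

Check, running the answer program on each example:
  -39 -> -35 -> -26
  -10 -> -6 -> 3
  -36 -> -32 -> -23
  -12 -> -8 -> 1
  19 -> 23 -> 32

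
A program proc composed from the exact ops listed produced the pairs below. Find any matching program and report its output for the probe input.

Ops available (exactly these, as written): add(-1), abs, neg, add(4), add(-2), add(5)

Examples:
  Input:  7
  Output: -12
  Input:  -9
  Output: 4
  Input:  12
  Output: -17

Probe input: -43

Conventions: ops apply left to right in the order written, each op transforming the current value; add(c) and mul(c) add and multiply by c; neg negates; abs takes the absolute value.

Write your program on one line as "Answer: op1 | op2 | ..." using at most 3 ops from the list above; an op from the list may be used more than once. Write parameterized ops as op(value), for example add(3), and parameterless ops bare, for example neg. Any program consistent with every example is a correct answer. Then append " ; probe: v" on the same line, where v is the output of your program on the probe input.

add(5) | neg ; probe: 38

Check, running the answer program on each example:
  7 -> 12 -> -12
  -9 -> -4 -> 4
  12 -> 17 -> -17
  probe: -43 -> -38 -> 38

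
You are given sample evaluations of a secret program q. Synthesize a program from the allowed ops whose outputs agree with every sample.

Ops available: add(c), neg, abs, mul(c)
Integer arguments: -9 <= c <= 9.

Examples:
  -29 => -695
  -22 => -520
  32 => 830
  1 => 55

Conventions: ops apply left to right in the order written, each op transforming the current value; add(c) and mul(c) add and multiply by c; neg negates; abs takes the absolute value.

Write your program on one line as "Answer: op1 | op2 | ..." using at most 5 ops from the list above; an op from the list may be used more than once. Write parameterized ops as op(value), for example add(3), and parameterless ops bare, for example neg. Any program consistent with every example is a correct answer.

neg | mul(-5) | neg | add(-6) | mul(-5)

Check, running the answer program on each example:
  -29 -> 29 -> -145 -> 145 -> 139 -> -695
  -22 -> 22 -> -110 -> 110 -> 104 -> -520
  32 -> -32 -> 160 -> -160 -> -166 -> 830
  1 -> -1 -> 5 -> -5 -> -11 -> 55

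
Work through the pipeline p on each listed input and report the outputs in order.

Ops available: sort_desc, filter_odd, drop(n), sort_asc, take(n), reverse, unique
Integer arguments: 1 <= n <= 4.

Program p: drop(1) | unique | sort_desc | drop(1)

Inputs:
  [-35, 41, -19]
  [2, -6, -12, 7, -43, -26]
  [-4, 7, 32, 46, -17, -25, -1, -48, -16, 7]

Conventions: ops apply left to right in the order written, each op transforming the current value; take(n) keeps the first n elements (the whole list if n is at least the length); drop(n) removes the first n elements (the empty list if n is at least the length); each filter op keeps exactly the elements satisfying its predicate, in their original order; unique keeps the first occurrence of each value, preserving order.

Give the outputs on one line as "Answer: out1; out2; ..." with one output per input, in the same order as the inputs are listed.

[-19]; [-6, -12, -26, -43]; [32, 7, -1, -16, -17, -25, -48]

Execution, op by op:
  [-35, 41, -19] -> [41, -19] -> [41, -19] -> [41, -19] -> [-19]
  [2, -6, -12, 7, -43, -26] -> [-6, -12, 7, -43, -26] -> [-6, -12, 7, -43, -26] -> [7, -6, -12, -26, -43] -> [-6, -12, -26, -43]
  [-4, 7, 32, 46, -17, -25, -1, -48, -16, 7] -> [7, 32, 46, -17, -25, -1, -48, -16, 7] -> [7, 32, 46, -17, -25, -1, -48, -16] -> [46, 32, 7, -1, -16, -17, -25, -48] -> [32, 7, -1, -16, -17, -25, -48]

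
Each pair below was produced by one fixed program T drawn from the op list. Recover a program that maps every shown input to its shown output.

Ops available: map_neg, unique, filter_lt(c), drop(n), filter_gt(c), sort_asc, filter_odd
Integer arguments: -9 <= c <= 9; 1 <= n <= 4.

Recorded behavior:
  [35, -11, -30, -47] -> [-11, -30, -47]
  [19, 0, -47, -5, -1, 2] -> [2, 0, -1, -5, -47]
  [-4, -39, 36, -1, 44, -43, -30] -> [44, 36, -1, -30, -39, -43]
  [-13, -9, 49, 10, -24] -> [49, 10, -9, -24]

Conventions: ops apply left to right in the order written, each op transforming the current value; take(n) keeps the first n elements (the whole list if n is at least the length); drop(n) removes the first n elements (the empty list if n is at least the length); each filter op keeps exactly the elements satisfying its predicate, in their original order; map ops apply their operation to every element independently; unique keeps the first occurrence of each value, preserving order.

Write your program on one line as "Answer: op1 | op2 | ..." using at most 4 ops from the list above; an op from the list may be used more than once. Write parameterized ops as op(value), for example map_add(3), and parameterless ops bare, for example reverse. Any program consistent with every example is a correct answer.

map_neg | drop(1) | sort_asc | map_neg

Check, running the answer program on each example:
  [35, -11, -30, -47] -> [-35, 11, 30, 47] -> [11, 30, 47] -> [11, 30, 47] -> [-11, -30, -47]
  [19, 0, -47, -5, -1, 2] -> [-19, 0, 47, 5, 1, -2] -> [0, 47, 5, 1, -2] -> [-2, 0, 1, 5, 47] -> [2, 0, -1, -5, -47]
  [-4, -39, 36, -1, 44, -43, -30] -> [4, 39, -36, 1, -44, 43, 30] -> [39, -36, 1, -44, 43, 30] -> [-44, -36, 1, 30, 39, 43] -> [44, 36, -1, -30, -39, -43]
  [-13, -9, 49, 10, -24] -> [13, 9, -49, -10, 24] -> [9, -49, -10, 24] -> [-49, -10, 9, 24] -> [49, 10, -9, -24]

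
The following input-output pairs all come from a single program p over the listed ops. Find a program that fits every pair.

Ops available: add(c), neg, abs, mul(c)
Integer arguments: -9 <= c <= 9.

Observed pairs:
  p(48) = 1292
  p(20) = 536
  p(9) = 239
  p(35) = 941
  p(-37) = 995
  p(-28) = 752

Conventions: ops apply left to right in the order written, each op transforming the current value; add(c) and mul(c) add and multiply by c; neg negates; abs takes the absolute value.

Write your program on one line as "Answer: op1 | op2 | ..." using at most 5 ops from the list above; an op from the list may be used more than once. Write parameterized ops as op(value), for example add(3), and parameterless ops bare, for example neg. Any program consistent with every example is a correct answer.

neg | mul(9) | mul(-3) | abs | add(-4)

Check, running the answer program on each example:
  48 -> -48 -> -432 -> 1296 -> 1296 -> 1292
  20 -> -20 -> -180 -> 540 -> 540 -> 536
  9 -> -9 -> -81 -> 243 -> 243 -> 239
  35 -> -35 -> -315 -> 945 -> 945 -> 941
  -37 -> 37 -> 333 -> -999 -> 999 -> 995
  -28 -> 28 -> 252 -> -756 -> 756 -> 752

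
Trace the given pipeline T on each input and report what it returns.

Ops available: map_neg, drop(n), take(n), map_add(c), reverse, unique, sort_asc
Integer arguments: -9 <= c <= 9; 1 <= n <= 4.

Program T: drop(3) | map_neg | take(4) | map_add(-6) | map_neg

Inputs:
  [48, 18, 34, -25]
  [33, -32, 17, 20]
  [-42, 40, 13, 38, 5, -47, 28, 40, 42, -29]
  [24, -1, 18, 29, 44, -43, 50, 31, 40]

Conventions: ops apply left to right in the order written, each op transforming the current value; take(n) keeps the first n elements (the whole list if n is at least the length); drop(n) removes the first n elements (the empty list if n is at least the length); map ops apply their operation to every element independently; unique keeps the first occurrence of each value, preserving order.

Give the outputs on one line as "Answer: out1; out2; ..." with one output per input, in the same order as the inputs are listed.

Execution, op by op:
  [48, 18, 34, -25] -> [-25] -> [25] -> [25] -> [19] -> [-19]
  [33, -32, 17, 20] -> [20] -> [-20] -> [-20] -> [-26] -> [26]
  [-42, 40, 13, 38, 5, -47, 28, 40, 42, -29] -> [38, 5, -47, 28, 40, 42, -29] -> [-38, -5, 47, -28, -40, -42, 29] -> [-38, -5, 47, -28] -> [-44, -11, 41, -34] -> [44, 11, -41, 34]
  [24, -1, 18, 29, 44, -43, 50, 31, 40] -> [29, 44, -43, 50, 31, 40] -> [-29, -44, 43, -50, -31, -40] -> [-29, -44, 43, -50] -> [-35, -50, 37, -56] -> [35, 50, -37, 56]

[-19]; [26]; [44, 11, -41, 34]; [35, 50, -37, 56]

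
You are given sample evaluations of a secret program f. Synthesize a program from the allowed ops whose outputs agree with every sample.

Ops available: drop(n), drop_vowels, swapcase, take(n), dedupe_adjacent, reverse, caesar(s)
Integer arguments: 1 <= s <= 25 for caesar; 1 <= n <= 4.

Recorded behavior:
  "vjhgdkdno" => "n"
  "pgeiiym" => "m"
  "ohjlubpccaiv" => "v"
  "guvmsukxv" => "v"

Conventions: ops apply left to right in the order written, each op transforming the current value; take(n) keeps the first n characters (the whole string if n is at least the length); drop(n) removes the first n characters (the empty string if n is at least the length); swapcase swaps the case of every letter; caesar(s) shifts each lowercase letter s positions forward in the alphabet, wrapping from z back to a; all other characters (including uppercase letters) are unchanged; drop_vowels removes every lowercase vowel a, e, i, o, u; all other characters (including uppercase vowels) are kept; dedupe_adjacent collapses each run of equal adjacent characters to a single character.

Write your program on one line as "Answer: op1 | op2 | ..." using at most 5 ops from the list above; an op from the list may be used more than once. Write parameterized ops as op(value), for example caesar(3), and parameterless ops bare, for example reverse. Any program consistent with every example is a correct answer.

dedupe_adjacent | reverse | drop_vowels | take(1)

Check, running the answer program on each example:
  "vjhgdkdno" -> "vjhgdkdno" -> "ondkdghjv" -> "ndkdghjv" -> "n"
  "pgeiiym" -> "pgeiym" -> "myiegp" -> "mygp" -> "m"
  "ohjlubpccaiv" -> "ohjlubpcaiv" -> "viacpbuljho" -> "vcpbljh" -> "v"
  "guvmsukxv" -> "guvmsukxv" -> "vxkusmvug" -> "vxksmvg" -> "v"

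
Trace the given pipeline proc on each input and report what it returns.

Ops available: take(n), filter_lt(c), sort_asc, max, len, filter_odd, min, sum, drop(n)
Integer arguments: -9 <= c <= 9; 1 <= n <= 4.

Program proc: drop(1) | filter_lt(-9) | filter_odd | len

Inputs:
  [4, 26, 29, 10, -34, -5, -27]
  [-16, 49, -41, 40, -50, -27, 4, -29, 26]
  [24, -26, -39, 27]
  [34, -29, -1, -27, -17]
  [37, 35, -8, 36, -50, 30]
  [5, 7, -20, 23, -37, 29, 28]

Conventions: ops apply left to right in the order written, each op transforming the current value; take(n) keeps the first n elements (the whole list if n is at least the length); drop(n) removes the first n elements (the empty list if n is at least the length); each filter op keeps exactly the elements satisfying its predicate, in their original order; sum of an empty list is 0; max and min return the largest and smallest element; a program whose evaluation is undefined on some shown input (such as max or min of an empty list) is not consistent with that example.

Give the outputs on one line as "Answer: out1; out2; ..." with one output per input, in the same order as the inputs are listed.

1; 3; 1; 3; 0; 1

Execution, op by op:
  [4, 26, 29, 10, -34, -5, -27] -> [26, 29, 10, -34, -5, -27] -> [-34, -27] -> [-27] -> 1
  [-16, 49, -41, 40, -50, -27, 4, -29, 26] -> [49, -41, 40, -50, -27, 4, -29, 26] -> [-41, -50, -27, -29] -> [-41, -27, -29] -> 3
  [24, -26, -39, 27] -> [-26, -39, 27] -> [-26, -39] -> [-39] -> 1
  [34, -29, -1, -27, -17] -> [-29, -1, -27, -17] -> [-29, -27, -17] -> [-29, -27, -17] -> 3
  [37, 35, -8, 36, -50, 30] -> [35, -8, 36, -50, 30] -> [-50] -> [] -> 0
  [5, 7, -20, 23, -37, 29, 28] -> [7, -20, 23, -37, 29, 28] -> [-20, -37] -> [-37] -> 1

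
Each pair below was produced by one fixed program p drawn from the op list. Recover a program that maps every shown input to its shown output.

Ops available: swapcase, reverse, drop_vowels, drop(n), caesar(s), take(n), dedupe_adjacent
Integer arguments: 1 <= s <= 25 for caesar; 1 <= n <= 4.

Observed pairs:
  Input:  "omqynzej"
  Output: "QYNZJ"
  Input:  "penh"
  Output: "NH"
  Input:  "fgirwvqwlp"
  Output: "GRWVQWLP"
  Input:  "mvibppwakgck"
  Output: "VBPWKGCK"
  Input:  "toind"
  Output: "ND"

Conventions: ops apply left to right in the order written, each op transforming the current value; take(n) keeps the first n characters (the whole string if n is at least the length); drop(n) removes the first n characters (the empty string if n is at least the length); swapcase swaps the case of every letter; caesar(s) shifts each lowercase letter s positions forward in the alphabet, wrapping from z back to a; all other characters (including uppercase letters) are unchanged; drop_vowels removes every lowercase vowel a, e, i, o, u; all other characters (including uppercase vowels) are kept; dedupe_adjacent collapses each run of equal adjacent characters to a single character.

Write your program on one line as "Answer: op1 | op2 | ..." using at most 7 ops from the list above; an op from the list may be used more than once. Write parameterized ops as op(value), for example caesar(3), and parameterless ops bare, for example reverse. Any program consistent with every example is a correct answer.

drop_vowels | swapcase | drop(1) | reverse | dedupe_adjacent | reverse

Check, running the answer program on each example:
  "omqynzej" -> "mqynzj" -> "MQYNZJ" -> "QYNZJ" -> "JZNYQ" -> "JZNYQ" -> "QYNZJ"
  "penh" -> "pnh" -> "PNH" -> "NH" -> "HN" -> "HN" -> "NH"
  "fgirwvqwlp" -> "fgrwvqwlp" -> "FGRWVQWLP" -> "GRWVQWLP" -> "PLWQVWRG" -> "PLWQVWRG" -> "GRWVQWLP"
  "mvibppwakgck" -> "mvbppwkgck" -> "MVBPPWKGCK" -> "VBPPWKGCK" -> "KCGKWPPBV" -> "KCGKWPBV" -> "VBPWKGCK"
  "toind" -> "tnd" -> "TND" -> "ND" -> "DN" -> "DN" -> "ND"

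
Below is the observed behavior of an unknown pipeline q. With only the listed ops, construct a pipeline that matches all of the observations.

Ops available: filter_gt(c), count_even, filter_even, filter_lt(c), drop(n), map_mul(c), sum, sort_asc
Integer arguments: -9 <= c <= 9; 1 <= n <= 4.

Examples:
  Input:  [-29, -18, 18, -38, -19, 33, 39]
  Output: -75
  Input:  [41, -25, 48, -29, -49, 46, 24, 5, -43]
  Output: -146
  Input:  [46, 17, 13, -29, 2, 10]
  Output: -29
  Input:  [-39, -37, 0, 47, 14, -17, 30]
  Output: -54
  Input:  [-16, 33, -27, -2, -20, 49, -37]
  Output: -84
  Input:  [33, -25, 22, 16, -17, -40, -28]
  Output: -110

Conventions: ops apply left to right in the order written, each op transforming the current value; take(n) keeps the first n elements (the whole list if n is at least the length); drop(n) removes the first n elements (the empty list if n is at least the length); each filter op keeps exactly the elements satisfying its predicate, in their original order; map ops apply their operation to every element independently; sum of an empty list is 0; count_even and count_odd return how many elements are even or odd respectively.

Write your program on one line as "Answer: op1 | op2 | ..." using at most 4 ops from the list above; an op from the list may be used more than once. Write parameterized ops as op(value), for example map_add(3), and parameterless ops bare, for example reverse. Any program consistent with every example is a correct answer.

drop(1) | filter_lt(-1) | filter_lt(-5) | sum

Check, running the answer program on each example:
  [-29, -18, 18, -38, -19, 33, 39] -> [-18, 18, -38, -19, 33, 39] -> [-18, -38, -19] -> [-18, -38, -19] -> -75
  [41, -25, 48, -29, -49, 46, 24, 5, -43] -> [-25, 48, -29, -49, 46, 24, 5, -43] -> [-25, -29, -49, -43] -> [-25, -29, -49, -43] -> -146
  [46, 17, 13, -29, 2, 10] -> [17, 13, -29, 2, 10] -> [-29] -> [-29] -> -29
  [-39, -37, 0, 47, 14, -17, 30] -> [-37, 0, 47, 14, -17, 30] -> [-37, -17] -> [-37, -17] -> -54
  [-16, 33, -27, -2, -20, 49, -37] -> [33, -27, -2, -20, 49, -37] -> [-27, -2, -20, -37] -> [-27, -20, -37] -> -84
  [33, -25, 22, 16, -17, -40, -28] -> [-25, 22, 16, -17, -40, -28] -> [-25, -17, -40, -28] -> [-25, -17, -40, -28] -> -110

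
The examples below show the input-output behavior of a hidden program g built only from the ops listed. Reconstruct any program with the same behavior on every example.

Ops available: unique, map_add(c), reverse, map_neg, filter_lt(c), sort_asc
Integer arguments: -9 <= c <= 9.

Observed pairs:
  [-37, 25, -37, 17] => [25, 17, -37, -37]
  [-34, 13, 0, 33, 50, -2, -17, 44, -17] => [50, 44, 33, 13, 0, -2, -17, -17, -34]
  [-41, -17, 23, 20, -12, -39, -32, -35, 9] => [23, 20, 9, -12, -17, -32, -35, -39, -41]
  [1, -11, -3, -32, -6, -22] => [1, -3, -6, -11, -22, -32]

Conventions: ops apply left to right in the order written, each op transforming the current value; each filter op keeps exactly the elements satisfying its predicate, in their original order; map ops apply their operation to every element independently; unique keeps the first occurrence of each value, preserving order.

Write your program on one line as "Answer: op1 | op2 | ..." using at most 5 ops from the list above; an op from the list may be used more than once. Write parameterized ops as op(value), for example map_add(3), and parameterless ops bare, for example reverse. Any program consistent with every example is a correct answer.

reverse | map_neg | sort_asc | map_neg

Check, running the answer program on each example:
  [-37, 25, -37, 17] -> [17, -37, 25, -37] -> [-17, 37, -25, 37] -> [-25, -17, 37, 37] -> [25, 17, -37, -37]
  [-34, 13, 0, 33, 50, -2, -17, 44, -17] -> [-17, 44, -17, -2, 50, 33, 0, 13, -34] -> [17, -44, 17, 2, -50, -33, 0, -13, 34] -> [-50, -44, -33, -13, 0, 2, 17, 17, 34] -> [50, 44, 33, 13, 0, -2, -17, -17, -34]
  [-41, -17, 23, 20, -12, -39, -32, -35, 9] -> [9, -35, -32, -39, -12, 20, 23, -17, -41] -> [-9, 35, 32, 39, 12, -20, -23, 17, 41] -> [-23, -20, -9, 12, 17, 32, 35, 39, 41] -> [23, 20, 9, -12, -17, -32, -35, -39, -41]
  [1, -11, -3, -32, -6, -22] -> [-22, -6, -32, -3, -11, 1] -> [22, 6, 32, 3, 11, -1] -> [-1, 3, 6, 11, 22, 32] -> [1, -3, -6, -11, -22, -32]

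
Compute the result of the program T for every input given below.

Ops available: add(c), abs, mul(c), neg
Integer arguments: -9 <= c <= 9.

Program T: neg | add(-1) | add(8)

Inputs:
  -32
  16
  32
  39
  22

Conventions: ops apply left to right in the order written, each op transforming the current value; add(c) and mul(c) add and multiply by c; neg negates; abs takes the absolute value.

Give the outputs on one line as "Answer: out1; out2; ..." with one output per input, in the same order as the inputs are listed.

Execution, op by op:
  -32 -> 32 -> 31 -> 39
  16 -> -16 -> -17 -> -9
  32 -> -32 -> -33 -> -25
  39 -> -39 -> -40 -> -32
  22 -> -22 -> -23 -> -15

39; -9; -25; -32; -15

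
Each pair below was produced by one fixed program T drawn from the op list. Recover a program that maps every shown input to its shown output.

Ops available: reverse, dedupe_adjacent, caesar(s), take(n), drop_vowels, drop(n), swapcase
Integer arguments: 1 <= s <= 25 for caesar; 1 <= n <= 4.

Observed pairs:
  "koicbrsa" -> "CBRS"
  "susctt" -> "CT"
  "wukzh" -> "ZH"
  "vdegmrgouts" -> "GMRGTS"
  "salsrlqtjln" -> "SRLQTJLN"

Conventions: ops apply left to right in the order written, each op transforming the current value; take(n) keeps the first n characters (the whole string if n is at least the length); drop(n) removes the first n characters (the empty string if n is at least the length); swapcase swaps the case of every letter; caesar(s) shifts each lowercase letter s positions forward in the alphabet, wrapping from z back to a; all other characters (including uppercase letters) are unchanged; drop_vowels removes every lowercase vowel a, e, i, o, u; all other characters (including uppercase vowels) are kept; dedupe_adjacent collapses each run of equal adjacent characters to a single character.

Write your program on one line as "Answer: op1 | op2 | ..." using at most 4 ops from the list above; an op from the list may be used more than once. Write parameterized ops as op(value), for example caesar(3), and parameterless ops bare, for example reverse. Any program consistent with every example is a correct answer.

dedupe_adjacent | drop(3) | drop_vowels | swapcase

Check, running the answer program on each example:
  "koicbrsa" -> "koicbrsa" -> "cbrsa" -> "cbrs" -> "CBRS"
  "susctt" -> "susct" -> "ct" -> "ct" -> "CT"
  "wukzh" -> "wukzh" -> "zh" -> "zh" -> "ZH"
  "vdegmrgouts" -> "vdegmrgouts" -> "gmrgouts" -> "gmrgts" -> "GMRGTS"
  "salsrlqtjln" -> "salsrlqtjln" -> "srlqtjln" -> "srlqtjln" -> "SRLQTJLN"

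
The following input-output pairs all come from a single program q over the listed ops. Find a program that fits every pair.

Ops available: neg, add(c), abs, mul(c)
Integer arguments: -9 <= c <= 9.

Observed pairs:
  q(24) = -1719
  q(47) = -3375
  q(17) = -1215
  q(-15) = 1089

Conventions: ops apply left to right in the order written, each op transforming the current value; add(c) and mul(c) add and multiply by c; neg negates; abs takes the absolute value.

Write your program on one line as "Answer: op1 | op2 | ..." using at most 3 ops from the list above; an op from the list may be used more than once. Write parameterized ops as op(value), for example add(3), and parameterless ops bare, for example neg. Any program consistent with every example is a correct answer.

mul(9) | mul(-8) | add(9)

Check, running the answer program on each example:
  24 -> 216 -> -1728 -> -1719
  47 -> 423 -> -3384 -> -3375
  17 -> 153 -> -1224 -> -1215
  -15 -> -135 -> 1080 -> 1089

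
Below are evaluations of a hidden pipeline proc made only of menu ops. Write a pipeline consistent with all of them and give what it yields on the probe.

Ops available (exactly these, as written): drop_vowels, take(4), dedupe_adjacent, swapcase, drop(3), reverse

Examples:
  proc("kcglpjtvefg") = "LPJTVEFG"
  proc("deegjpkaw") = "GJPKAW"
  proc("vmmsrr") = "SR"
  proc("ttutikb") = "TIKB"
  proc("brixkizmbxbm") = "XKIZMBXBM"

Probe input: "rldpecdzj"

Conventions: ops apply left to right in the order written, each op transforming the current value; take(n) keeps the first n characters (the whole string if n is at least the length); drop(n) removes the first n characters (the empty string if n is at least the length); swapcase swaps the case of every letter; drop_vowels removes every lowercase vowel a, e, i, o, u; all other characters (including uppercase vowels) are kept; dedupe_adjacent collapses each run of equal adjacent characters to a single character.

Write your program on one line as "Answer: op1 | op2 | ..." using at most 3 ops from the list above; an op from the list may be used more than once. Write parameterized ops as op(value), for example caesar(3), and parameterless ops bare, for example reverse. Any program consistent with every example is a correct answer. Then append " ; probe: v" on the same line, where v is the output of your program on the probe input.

swapcase | drop(3) | dedupe_adjacent ; probe: "PECDZJ"

Check, running the answer program on each example:
  "kcglpjtvefg" -> "KCGLPJTVEFG" -> "LPJTVEFG" -> "LPJTVEFG"
  "deegjpkaw" -> "DEEGJPKAW" -> "GJPKAW" -> "GJPKAW"
  "vmmsrr" -> "VMMSRR" -> "SRR" -> "SR"
  "ttutikb" -> "TTUTIKB" -> "TIKB" -> "TIKB"
  "brixkizmbxbm" -> "BRIXKIZMBXBM" -> "XKIZMBXBM" -> "XKIZMBXBM"
  probe: "rldpecdzj" -> "RLDPECDZJ" -> "PECDZJ" -> "PECDZJ"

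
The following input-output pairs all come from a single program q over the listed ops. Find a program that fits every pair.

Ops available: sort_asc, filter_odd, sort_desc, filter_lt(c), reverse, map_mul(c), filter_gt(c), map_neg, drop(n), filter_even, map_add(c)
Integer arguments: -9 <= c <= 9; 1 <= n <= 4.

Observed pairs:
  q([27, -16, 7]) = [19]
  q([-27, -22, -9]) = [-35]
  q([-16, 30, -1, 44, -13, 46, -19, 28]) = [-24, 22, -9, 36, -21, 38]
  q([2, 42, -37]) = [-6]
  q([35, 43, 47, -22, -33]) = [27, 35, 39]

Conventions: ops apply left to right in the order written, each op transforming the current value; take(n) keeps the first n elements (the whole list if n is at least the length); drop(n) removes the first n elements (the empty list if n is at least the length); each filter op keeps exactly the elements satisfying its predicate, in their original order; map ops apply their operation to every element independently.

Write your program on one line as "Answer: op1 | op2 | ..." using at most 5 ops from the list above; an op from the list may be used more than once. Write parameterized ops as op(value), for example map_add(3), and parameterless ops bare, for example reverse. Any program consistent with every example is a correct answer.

reverse | drop(2) | reverse | map_add(-8)

Check, running the answer program on each example:
  [27, -16, 7] -> [7, -16, 27] -> [27] -> [27] -> [19]
  [-27, -22, -9] -> [-9, -22, -27] -> [-27] -> [-27] -> [-35]
  [-16, 30, -1, 44, -13, 46, -19, 28] -> [28, -19, 46, -13, 44, -1, 30, -16] -> [46, -13, 44, -1, 30, -16] -> [-16, 30, -1, 44, -13, 46] -> [-24, 22, -9, 36, -21, 38]
  [2, 42, -37] -> [-37, 42, 2] -> [2] -> [2] -> [-6]
  [35, 43, 47, -22, -33] -> [-33, -22, 47, 43, 35] -> [47, 43, 35] -> [35, 43, 47] -> [27, 35, 39]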